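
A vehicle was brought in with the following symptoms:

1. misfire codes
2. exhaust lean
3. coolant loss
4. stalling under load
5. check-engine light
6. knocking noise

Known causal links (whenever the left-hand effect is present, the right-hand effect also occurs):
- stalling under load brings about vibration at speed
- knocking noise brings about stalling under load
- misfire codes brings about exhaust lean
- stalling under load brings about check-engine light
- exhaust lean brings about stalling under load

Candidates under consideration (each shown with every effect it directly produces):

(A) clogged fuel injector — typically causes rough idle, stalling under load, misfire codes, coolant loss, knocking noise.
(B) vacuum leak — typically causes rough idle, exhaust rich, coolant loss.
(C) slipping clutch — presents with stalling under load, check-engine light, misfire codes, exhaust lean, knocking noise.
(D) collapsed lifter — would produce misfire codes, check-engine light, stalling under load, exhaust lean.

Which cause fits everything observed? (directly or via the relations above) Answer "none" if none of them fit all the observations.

A

For each candidate, compare predicted effects to what was observed:
(A) clogged fuel injector — misfire codes match; exhaust lean match (via misfire codes → exhaust lean); coolant loss match; stalling under load match; check-engine light match (via stalling under load → check-engine light); knocking noise match
(B) vacuum leak — misfire codes miss; exhaust lean miss; coolant loss match; stalling under load miss; check-engine light miss; knocking noise miss
(C) slipping clutch — does not account for coolant loss
(D) collapsed lifter — does not account for coolant loss, knocking noise
Only (A) is consistent with every observation.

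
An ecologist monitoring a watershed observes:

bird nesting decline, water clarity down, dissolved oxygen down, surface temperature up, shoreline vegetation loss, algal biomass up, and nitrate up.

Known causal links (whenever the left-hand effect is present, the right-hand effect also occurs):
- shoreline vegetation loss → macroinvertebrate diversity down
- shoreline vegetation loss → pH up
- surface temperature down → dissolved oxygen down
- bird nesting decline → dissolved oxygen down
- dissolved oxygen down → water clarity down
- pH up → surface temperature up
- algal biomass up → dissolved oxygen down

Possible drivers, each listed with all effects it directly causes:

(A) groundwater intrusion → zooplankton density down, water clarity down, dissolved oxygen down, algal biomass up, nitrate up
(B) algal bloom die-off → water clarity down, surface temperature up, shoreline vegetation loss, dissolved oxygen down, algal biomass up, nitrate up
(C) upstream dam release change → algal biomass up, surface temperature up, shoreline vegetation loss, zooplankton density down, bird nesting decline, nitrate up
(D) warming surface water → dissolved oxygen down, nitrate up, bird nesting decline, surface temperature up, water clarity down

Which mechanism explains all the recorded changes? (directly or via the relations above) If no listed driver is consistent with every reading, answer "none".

C

For each candidate, compare predicted effects to what was observed:
(A) groundwater intrusion — bird nesting decline -; water clarity down +; dissolved oxygen down +; surface temperature up -; shoreline vegetation loss -; algal biomass up +; nitrate up +
(B) algal bloom die-off — bird nesting decline -; water clarity down +; dissolved oxygen down +; surface temperature up +; shoreline vegetation loss +; algal biomass up +; nitrate up +
(C) upstream dam release change — accounts for every observation (water clarity down via algal biomass up → dissolved oxygen down → water clarity down)
(D) warming surface water — bird nesting decline +; water clarity down +; dissolved oxygen down +; surface temperature up +; shoreline vegetation loss -; algal biomass up -; nitrate up +
Only (C) is consistent with every observation.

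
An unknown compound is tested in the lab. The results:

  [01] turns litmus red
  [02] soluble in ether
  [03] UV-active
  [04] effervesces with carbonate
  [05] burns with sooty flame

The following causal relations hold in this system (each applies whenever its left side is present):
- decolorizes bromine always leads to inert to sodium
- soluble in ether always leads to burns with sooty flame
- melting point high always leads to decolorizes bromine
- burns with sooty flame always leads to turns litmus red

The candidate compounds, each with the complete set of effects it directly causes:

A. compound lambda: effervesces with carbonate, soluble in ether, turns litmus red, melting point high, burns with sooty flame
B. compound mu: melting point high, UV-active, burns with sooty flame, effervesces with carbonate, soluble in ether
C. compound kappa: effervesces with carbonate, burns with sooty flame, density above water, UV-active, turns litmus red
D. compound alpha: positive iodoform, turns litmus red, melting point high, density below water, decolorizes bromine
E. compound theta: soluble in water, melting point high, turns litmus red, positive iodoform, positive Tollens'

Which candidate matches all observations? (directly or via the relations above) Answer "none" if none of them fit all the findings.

B

For each candidate, compare predicted effects to what was observed:
(A) compound lambda — does not account for UV-active
(B) compound mu — accounts for every observation (turns litmus red via burns with sooty flame → turns litmus red)
(C) compound kappa — turns litmus red +; soluble in ether -; UV-active +; effervesces with carbonate +; burns with sooty flame +
(D) compound alpha — turns litmus red +; soluble in ether -; UV-active -; effervesces with carbonate -; burns with sooty flame -
(E) compound theta — turns litmus red +; soluble in ether -; UV-active -; effervesces with carbonate -; burns with sooty flame -
(B) is the only candidate with no mismatches.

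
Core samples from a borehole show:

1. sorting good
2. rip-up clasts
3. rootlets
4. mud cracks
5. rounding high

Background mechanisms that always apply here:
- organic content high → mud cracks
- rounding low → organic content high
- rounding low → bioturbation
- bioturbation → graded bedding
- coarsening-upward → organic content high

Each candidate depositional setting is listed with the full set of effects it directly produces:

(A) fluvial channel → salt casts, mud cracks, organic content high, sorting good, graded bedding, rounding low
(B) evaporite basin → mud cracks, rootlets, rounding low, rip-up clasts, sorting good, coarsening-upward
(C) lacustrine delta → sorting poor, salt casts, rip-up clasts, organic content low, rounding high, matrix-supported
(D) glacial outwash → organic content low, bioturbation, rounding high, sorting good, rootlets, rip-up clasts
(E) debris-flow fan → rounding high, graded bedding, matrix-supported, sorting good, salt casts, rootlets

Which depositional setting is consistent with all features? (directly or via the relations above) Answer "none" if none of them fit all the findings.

Testing each hypothesis:
(A) fluvial channel — fails on rip-up clasts, rootlets, rounding high (predicts rounding low, not rounding high)
(B) evaporite basin — fails on rounding high (predicts rounding low, not rounding high)
(C) lacustrine delta — sorting good -; rip-up clasts +; rootlets -; mud cracks -; rounding high +
(D) glacial outwash — does not account for mud cracks
(E) debris-flow fan — sorting good +; rip-up clasts -; rootlets +; mud cracks -; rounding high +
No candidate is consistent with all observations.

none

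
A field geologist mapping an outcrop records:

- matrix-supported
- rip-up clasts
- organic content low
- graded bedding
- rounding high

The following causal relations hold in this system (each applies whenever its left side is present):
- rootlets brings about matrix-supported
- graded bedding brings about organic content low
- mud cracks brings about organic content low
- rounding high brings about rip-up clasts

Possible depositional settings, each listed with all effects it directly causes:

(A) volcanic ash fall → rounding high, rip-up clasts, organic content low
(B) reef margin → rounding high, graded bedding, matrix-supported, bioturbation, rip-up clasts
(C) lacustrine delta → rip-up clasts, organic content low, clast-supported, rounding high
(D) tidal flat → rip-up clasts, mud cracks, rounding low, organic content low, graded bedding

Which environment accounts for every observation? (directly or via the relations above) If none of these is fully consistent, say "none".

For each candidate, compare predicted effects to what was observed:
(A) volcanic ash fall — matrix-supported ✗; rip-up clasts ✓; organic content low ✓; graded bedding ✗; rounding high ✓
(B) reef margin — accounts for every observation (organic content low via graded bedding → organic content low)
(C) lacustrine delta — matrix-supported ✗; rip-up clasts ✓; organic content low ✓; graded bedding ✗; rounding high ✓
(D) tidal flat — matrix-supported ✗; rip-up clasts ✓; organic content low ✓; graded bedding ✓; rounding high ✗
(B) is the only candidate with no mismatches.

B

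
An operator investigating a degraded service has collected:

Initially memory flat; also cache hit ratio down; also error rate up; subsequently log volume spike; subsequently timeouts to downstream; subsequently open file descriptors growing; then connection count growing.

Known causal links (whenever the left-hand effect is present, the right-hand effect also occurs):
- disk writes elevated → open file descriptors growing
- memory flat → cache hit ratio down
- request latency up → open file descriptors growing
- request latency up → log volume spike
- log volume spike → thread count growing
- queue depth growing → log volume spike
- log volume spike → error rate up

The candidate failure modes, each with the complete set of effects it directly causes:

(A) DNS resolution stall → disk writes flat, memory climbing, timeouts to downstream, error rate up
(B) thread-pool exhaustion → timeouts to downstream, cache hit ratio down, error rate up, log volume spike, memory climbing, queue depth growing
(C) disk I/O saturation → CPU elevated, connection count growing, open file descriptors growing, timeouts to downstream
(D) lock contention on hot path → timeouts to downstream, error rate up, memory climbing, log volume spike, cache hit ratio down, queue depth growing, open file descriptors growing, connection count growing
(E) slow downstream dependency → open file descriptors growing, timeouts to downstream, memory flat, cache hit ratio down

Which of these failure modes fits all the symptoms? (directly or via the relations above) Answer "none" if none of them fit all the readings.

none

Per-candidate check:
(A) DNS resolution stall — memory flat -; cache hit ratio down -; error rate up +; log volume spike -; timeouts to downstream +; open file descriptors growing -; connection count growing -
(B) thread-pool exhaustion — fails on memory flat, open file descriptors growing, connection count growing (predicts memory climbing, not memory flat)
(C) disk I/O saturation — memory flat -; cache hit ratio down -; error rate up -; log volume spike -; timeouts to downstream +; open file descriptors growing +; connection count growing +
(D) lock contention on hot path — fails on memory flat (predicts memory climbing, not memory flat)
(E) slow downstream dependency — does not account for error rate up, log volume spike, connection count growing
No candidate is consistent with all observations.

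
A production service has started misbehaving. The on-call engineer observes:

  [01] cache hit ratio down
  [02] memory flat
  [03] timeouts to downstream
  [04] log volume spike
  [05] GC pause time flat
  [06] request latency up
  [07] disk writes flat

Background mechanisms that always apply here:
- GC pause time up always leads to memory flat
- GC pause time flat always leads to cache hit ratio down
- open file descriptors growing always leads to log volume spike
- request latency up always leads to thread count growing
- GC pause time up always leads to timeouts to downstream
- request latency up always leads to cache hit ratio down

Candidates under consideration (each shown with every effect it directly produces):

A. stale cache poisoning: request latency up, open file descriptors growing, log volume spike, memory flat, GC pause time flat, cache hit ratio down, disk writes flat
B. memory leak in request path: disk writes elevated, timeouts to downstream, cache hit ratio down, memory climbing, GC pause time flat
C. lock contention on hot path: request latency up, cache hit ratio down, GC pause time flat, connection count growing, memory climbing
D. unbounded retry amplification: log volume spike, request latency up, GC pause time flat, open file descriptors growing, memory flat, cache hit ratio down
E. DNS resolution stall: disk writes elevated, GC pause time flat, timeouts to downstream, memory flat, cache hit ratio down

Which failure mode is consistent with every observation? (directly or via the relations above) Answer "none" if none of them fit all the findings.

Per-candidate check:
(A) stale cache poisoning — cache hit ratio down match; memory flat match; timeouts to downstream miss; log volume spike match; GC pause time flat match; request latency up match; disk writes flat match
(B) memory leak in request path — fails on memory flat, log volume spike, request latency up, disk writes flat (predicts memory climbing, not memory flat; predicts disk writes elevated, not disk writes flat)
(C) lock contention on hot path — fails on memory flat, timeouts to downstream, log volume spike, disk writes flat (predicts memory climbing, not memory flat)
(D) unbounded retry amplification — cache hit ratio down match; memory flat match; timeouts to downstream miss; log volume spike match; GC pause time flat match; request latency up match; disk writes flat miss
(E) DNS resolution stall — cache hit ratio down match; memory flat match; timeouts to downstream match; log volume spike miss; GC pause time flat match; request latency up miss; disk writes flat miss
No candidate is consistent with all observations.

none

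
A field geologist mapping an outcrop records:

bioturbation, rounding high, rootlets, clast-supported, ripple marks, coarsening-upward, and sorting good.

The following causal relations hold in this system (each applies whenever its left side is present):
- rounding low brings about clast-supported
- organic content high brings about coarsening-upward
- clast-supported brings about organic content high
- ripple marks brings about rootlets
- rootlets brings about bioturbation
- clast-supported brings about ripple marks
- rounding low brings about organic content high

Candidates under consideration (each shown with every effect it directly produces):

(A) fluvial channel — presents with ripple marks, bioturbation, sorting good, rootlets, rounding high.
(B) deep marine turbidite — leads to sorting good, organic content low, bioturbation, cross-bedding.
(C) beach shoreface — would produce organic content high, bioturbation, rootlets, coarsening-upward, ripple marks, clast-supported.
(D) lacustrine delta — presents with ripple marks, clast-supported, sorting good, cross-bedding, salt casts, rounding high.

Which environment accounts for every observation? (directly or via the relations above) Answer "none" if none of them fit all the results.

Testing each hypothesis:
(A) fluvial channel — bioturbation ✓; rounding high ✓; rootlets ✓; clast-supported ✗; ripple marks ✓; coarsening-upward ✗; sorting good ✓
(B) deep marine turbidite — bioturbation ✓; rounding high ✗; rootlets ✗; clast-supported ✗; ripple marks ✗; coarsening-upward ✗; sorting good ✓
(C) beach shoreface — bioturbation ✓; rounding high ✗; rootlets ✓; clast-supported ✓; ripple marks ✓; coarsening-upward ✓; sorting good ✗
(D) lacustrine delta — accounts for every observation (bioturbation through ripple marks → rootlets → bioturbation)
(D) alone accounts for all the evidence.

D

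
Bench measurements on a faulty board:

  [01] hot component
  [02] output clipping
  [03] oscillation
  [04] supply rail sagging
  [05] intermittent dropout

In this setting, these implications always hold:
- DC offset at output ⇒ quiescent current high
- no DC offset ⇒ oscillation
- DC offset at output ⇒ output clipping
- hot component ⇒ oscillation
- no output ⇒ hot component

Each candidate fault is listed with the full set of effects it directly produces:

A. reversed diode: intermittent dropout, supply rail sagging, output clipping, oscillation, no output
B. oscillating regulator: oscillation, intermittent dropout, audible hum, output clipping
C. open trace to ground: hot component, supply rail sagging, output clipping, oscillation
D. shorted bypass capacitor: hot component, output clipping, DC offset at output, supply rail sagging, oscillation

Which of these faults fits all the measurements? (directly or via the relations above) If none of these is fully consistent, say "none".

A

Testing each hypothesis:
(A) reversed diode — accounts for every observation (hot component through no output → hot component)
(B) oscillating regulator — does not account for hot component, supply rail sagging
(C) open trace to ground — hot component +; output clipping +; oscillation +; supply rail sagging +; intermittent dropout -
(D) shorted bypass capacitor — does not account for intermittent dropout
(A) is the only candidate with no mismatches.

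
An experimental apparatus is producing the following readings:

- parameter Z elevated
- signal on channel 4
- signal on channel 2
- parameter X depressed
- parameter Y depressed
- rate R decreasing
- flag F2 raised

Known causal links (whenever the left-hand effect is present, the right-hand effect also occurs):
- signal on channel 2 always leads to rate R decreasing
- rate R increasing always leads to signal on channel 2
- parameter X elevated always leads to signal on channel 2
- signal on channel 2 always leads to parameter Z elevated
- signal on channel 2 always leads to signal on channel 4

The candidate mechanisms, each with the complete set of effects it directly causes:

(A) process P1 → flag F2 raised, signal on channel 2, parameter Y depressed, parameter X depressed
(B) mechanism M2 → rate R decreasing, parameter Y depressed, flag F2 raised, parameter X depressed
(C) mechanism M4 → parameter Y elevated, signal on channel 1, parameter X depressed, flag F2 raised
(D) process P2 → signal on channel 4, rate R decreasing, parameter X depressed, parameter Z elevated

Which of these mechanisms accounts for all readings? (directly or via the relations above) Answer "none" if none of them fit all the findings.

For each candidate, compare predicted effects to what was observed:
(A) process P1 — parameter Z elevated ✓ (by signal on channel 2 → parameter Z elevated); signal on channel 4 ✓ (by signal on channel 2 → signal on channel 4); signal on channel 2 ✓; parameter X depressed ✓; parameter Y depressed ✓; rate R decreasing ✓ (by signal on channel 2 → rate R decreasing); flag F2 raised ✓
(B) mechanism M2 — parameter Z elevated ✗; signal on channel 4 ✗; signal on channel 2 ✗; parameter X depressed ✓; parameter Y depressed ✓; rate R decreasing ✓; flag F2 raised ✓
(C) mechanism M4 — parameter Z elevated ✗; signal on channel 4 ✗; signal on channel 2 ✗; parameter X depressed ✓; parameter Y depressed ✗; rate R decreasing ✗; flag F2 raised ✓
(D) process P2 — parameter Z elevated ✓; signal on channel 4 ✓; signal on channel 2 ✗; parameter X depressed ✓; parameter Y depressed ✗; rate R decreasing ✓; flag F2 raised ✗
Only (A) is consistent with every observation.

A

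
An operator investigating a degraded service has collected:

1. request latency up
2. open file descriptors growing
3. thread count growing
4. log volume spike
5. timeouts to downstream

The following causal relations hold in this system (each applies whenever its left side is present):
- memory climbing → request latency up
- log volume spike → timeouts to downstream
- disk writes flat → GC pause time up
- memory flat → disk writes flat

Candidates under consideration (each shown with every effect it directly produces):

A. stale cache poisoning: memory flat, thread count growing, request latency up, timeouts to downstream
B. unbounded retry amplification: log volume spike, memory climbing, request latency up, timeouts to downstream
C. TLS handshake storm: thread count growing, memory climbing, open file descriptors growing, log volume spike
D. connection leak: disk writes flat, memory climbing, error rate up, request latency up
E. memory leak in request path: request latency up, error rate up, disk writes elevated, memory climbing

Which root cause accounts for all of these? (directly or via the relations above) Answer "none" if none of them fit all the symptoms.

Per-candidate check:
(A) stale cache poisoning — does not account for open file descriptors growing, log volume spike
(B) unbounded retry amplification — request latency up +; open file descriptors growing -; thread count growing -; log volume spike +; timeouts to downstream +
(C) TLS handshake storm — accounts for every observation (request latency up through memory climbing → request latency up)
(D) connection leak — does not account for open file descriptors growing, thread count growing, log volume spike, timeouts to downstream
(E) memory leak in request path — request latency up +; open file descriptors growing -; thread count growing -; log volume spike -; timeouts to downstream -
Only (C) is consistent with every observation.

C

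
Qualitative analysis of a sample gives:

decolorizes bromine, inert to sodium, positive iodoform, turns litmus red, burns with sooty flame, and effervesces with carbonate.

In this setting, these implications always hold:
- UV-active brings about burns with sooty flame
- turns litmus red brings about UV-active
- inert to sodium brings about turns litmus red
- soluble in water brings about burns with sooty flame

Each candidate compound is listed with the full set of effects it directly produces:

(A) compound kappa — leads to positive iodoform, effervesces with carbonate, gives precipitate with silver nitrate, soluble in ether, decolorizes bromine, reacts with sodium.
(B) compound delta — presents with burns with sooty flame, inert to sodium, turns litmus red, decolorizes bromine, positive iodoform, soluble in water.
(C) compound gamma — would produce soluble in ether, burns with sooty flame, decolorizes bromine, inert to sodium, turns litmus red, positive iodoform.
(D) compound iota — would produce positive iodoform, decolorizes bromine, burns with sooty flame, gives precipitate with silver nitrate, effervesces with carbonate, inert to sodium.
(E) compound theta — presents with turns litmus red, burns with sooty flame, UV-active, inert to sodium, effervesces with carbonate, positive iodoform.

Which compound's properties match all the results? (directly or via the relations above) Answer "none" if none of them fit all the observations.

D

For each candidate, compare predicted effects to what was observed:
(A) compound kappa — fails on inert to sodium, turns litmus red, burns with sooty flame (predicts reacts with sodium, not inert to sodium)
(B) compound delta — does not account for effervesces with carbonate
(C) compound gamma — decolorizes bromine +; inert to sodium +; positive iodoform +; turns litmus red +; burns with sooty flame +; effervesces with carbonate -
(D) compound iota — decolorizes bromine +; inert to sodium +; positive iodoform +; turns litmus red + (via inert to sodium → turns litmus red); burns with sooty flame +; effervesces with carbonate +
(E) compound theta — does not account for decolorizes bromine
(D) alone accounts for all the evidence.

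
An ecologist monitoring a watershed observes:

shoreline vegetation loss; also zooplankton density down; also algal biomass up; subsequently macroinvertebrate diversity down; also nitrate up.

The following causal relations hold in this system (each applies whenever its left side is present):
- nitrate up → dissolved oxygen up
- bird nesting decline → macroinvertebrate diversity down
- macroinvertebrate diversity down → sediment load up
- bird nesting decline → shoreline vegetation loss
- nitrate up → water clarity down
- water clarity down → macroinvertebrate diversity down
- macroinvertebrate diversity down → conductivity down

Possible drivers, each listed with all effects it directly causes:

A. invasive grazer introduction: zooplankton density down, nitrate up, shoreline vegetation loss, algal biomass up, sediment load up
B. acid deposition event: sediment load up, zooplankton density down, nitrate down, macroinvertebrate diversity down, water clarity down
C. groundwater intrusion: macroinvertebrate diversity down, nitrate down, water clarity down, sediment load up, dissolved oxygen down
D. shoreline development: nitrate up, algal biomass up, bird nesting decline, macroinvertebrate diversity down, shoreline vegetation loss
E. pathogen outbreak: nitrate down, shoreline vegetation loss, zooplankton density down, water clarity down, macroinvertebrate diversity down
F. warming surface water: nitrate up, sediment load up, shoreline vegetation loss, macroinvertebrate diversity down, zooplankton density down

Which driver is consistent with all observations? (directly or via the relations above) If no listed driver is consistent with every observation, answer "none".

For each candidate, compare predicted effects to what was observed:
(A) invasive grazer introduction — accounts for every observation (macroinvertebrate diversity down by nitrate up → water clarity down → macroinvertebrate diversity down)
(B) acid deposition event — fails on shoreline vegetation loss, algal biomass up, nitrate up (predicts nitrate down, not nitrate up)
(C) groundwater intrusion — fails on shoreline vegetation loss, zooplankton density down, algal biomass up, nitrate up (predicts nitrate down, not nitrate up)
(D) shoreline development — does not account for zooplankton density down
(E) pathogen outbreak — fails on algal biomass up, nitrate up (predicts nitrate down, not nitrate up)
(F) warming surface water — shoreline vegetation loss +; zooplankton density down +; algal biomass up -; macroinvertebrate diversity down +; nitrate up +
Only (A) is consistent with every observation.

A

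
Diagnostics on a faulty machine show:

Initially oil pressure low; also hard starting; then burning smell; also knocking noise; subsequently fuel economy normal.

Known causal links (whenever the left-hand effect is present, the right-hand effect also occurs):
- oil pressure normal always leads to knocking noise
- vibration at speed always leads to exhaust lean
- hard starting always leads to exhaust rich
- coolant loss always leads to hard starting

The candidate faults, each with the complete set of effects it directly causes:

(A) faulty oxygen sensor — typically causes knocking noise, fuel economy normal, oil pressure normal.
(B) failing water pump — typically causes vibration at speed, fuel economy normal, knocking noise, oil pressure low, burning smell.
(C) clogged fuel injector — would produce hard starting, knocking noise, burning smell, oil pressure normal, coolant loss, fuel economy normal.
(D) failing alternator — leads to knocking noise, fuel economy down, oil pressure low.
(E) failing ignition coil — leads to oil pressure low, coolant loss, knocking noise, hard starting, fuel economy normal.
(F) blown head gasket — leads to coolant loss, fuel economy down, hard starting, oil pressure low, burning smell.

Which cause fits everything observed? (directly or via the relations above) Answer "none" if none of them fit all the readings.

Checking each candidate against the observations:
(A) faulty oxygen sensor — oil pressure low -; hard starting -; burning smell -; knocking noise +; fuel economy normal +
(B) failing water pump — does not account for hard starting
(C) clogged fuel injector — oil pressure low -; hard starting +; burning smell +; knocking noise +; fuel economy normal +
(D) failing alternator — oil pressure low +; hard starting -; burning smell -; knocking noise +; fuel economy normal -
(E) failing ignition coil — does not account for burning smell
(F) blown head gasket — oil pressure low +; hard starting +; burning smell +; knocking noise -; fuel economy normal -
None of the listed candidates fits everything.

none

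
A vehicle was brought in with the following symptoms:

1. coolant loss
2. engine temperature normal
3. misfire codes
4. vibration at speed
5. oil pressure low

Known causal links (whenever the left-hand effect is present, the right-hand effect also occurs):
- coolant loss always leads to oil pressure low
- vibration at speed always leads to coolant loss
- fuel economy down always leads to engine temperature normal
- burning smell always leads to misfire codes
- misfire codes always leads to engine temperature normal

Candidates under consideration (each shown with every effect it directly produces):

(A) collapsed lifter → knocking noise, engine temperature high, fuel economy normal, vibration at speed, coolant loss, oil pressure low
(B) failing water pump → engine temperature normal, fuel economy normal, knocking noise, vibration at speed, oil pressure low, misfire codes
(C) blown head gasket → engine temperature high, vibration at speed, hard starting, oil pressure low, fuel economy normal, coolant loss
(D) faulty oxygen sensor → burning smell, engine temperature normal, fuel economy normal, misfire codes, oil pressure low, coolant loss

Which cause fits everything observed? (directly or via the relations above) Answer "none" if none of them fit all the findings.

B

Per-candidate check:
(A) collapsed lifter — fails on engine temperature normal, misfire codes (predicts engine temperature high, not engine temperature normal)
(B) failing water pump — coolant loss ✓ (via vibration at speed → coolant loss); engine temperature normal ✓; misfire codes ✓; vibration at speed ✓; oil pressure low ✓
(C) blown head gasket — coolant loss ✓; engine temperature normal ✗; misfire codes ✗; vibration at speed ✓; oil pressure low ✓
(D) faulty oxygen sensor — does not account for vibration at speed
(B) is the only candidate with no mismatches.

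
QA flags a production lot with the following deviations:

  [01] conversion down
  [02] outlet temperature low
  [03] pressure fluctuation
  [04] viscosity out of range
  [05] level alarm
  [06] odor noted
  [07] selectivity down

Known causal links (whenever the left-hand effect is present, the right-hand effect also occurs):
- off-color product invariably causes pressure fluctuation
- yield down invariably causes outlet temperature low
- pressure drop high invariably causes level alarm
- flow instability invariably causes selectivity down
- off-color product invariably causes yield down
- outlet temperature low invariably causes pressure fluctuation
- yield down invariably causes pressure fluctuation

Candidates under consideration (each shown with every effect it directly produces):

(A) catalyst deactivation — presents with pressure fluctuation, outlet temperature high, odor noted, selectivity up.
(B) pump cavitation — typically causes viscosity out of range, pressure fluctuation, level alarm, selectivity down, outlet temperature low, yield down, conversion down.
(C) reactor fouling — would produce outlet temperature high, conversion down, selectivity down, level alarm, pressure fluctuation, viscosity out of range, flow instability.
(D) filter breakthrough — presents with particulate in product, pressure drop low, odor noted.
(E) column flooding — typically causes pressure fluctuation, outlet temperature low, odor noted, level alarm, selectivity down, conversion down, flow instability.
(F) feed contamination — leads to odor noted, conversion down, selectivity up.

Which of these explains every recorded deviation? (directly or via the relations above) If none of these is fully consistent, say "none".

Testing each hypothesis:
(A) catalyst deactivation — conversion down NO; outlet temperature low NO; pressure fluctuation yes; viscosity out of range NO; level alarm NO; odor noted yes; selectivity down NO
(B) pump cavitation — conversion down yes; outlet temperature low yes; pressure fluctuation yes; viscosity out of range yes; level alarm yes; odor noted NO; selectivity down yes
(C) reactor fouling — conversion down yes; outlet temperature low NO; pressure fluctuation yes; viscosity out of range yes; level alarm yes; odor noted NO; selectivity down yes
(D) filter breakthrough — does not account for conversion down, outlet temperature low, pressure fluctuation, viscosity out of range, level alarm, selectivity down
(E) column flooding — does not account for viscosity out of range
(F) feed contamination — fails on outlet temperature low, pressure fluctuation, viscosity out of range, level alarm, selectivity down (predicts selectivity up, not selectivity down)
None of the listed candidates fits everything.

none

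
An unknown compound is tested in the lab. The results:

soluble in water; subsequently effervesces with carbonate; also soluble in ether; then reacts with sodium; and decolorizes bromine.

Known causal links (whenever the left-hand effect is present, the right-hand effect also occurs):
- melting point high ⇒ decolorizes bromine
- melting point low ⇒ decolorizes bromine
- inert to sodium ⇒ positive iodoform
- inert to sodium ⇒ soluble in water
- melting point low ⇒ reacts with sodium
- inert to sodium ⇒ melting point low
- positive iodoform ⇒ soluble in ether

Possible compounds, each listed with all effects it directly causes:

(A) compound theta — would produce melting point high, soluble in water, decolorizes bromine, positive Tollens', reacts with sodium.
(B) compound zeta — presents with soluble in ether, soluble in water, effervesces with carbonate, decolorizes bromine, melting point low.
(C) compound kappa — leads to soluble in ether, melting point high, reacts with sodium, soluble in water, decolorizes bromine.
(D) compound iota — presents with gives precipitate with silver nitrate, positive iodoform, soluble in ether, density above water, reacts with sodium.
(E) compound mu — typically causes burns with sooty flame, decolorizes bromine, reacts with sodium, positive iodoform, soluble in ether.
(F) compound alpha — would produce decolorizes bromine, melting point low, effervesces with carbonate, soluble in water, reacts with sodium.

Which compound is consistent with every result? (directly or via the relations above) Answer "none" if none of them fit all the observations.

B

Checking each candidate against the observations:
(A) compound theta — soluble in water +; effervesces with carbonate -; soluble in ether -; reacts with sodium +; decolorizes bromine +
(B) compound zeta — accounts for every observation (reacts with sodium by melting point low → reacts with sodium)
(C) compound kappa — does not account for effervesces with carbonate
(D) compound iota — soluble in water -; effervesces with carbonate -; soluble in ether +; reacts with sodium +; decolorizes bromine -
(E) compound mu — soluble in water -; effervesces with carbonate -; soluble in ether +; reacts with sodium +; decolorizes bromine +
(F) compound alpha — soluble in water +; effervesces with carbonate +; soluble in ether -; reacts with sodium +; decolorizes bromine +
(B) is the only candidate with no mismatches.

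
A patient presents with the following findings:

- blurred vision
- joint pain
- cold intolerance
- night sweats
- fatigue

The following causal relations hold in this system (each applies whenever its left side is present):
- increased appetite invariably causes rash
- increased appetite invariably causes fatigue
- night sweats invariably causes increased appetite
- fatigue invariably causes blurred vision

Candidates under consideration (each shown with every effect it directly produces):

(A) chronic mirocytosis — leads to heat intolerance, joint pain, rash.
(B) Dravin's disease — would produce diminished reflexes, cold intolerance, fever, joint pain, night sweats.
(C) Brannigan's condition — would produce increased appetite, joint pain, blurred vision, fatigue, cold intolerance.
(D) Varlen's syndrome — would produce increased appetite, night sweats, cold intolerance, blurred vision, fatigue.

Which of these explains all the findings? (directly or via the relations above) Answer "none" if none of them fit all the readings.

Checking each candidate against the observations:
(A) chronic mirocytosis — blurred vision ✗; joint pain ✓; cold intolerance ✗; night sweats ✗; fatigue ✗
(B) Dravin's disease — blurred vision ✓ (via night sweats → increased appetite → fatigue → blurred vision); joint pain ✓; cold intolerance ✓; night sweats ✓; fatigue ✓ (via night sweats → increased appetite → fatigue)
(C) Brannigan's condition — does not account for night sweats
(D) Varlen's syndrome — blurred vision ✓; joint pain ✗; cold intolerance ✓; night sweats ✓; fatigue ✓
(B) alone accounts for all the evidence.

B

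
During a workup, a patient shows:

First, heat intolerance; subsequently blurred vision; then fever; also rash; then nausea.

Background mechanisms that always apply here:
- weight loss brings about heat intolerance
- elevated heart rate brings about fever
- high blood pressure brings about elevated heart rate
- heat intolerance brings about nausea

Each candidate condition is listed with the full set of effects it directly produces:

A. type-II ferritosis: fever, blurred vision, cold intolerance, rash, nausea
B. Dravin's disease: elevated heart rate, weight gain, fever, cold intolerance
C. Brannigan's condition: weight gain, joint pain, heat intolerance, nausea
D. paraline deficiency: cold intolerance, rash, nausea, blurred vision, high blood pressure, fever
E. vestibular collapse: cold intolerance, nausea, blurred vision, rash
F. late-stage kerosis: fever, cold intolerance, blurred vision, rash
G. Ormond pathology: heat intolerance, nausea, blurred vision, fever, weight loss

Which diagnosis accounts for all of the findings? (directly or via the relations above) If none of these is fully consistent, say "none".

none

Testing each hypothesis:
(A) type-II ferritosis — heat intolerance -; blurred vision +; fever +; rash +; nausea +
(B) Dravin's disease — heat intolerance -; blurred vision -; fever +; rash -; nausea -
(C) Brannigan's condition — does not account for blurred vision, fever, rash
(D) paraline deficiency — heat intolerance -; blurred vision +; fever +; rash +; nausea +
(E) vestibular collapse — heat intolerance -; blurred vision +; fever -; rash +; nausea +
(F) late-stage kerosis — heat intolerance -; blurred vision +; fever +; rash +; nausea -
(G) Ormond pathology — heat intolerance +; blurred vision +; fever +; rash -; nausea +
None of the listed candidates fits everything.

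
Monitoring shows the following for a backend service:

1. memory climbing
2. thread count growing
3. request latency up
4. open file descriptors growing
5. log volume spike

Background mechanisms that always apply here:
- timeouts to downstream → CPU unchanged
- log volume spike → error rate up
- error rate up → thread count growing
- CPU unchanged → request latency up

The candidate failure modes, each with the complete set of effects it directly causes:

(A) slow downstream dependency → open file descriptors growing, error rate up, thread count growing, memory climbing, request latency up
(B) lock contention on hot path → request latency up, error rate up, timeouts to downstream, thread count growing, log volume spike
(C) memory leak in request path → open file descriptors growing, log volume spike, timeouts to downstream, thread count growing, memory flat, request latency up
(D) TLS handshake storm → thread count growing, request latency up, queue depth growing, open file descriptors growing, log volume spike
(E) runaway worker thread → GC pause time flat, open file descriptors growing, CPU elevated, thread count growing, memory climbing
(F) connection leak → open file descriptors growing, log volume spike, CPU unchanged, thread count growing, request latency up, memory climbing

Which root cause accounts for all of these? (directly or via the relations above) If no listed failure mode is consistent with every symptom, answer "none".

Checking each candidate against the observations:
(A) slow downstream dependency — memory climbing ✓; thread count growing ✓; request latency up ✓; open file descriptors growing ✓; log volume spike ✗
(B) lock contention on hot path — memory climbing ✗; thread count growing ✓; request latency up ✓; open file descriptors growing ✗; log volume spike ✓
(C) memory leak in request path — fails on memory climbing (predicts memory flat, not memory climbing)
(D) TLS handshake storm — memory climbing ✗; thread count growing ✓; request latency up ✓; open file descriptors growing ✓; log volume spike ✓
(E) runaway worker thread — memory climbing ✓; thread count growing ✓; request latency up ✗; open file descriptors growing ✓; log volume spike ✗
(F) connection leak — memory climbing ✓; thread count growing ✓; request latency up ✓; open file descriptors growing ✓; log volume spike ✓
(F) is the only candidate with no mismatches.

F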